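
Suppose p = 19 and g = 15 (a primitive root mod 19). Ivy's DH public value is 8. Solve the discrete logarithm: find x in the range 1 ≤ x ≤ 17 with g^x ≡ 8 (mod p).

15

Try successive powers of 15 modulo 19:
15^1 ≡ 15
15^2 ≡ 16
15^3 ≡ 12
15^4 ≡ 9
15^5 ≡ 2
15^6 ≡ 11
15^7 ≡ 13
15^8 ≡ 5
15^9 ≡ 18
15^10 ≡ 4
15^11 ≡ 3
15^12 ≡ 7
15^13 ≡ 10
15^14 ≡ 17
15^15 ≡ 8
Found: x = 15.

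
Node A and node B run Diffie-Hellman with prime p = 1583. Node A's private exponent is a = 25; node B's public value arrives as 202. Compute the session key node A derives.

420

Shared key K = 202^25 mod 1583.
202^1 ≡ 202 (mod 1583)
202^2 = (202^1)^2 ≡ 202^2 = 40804 ≡ 1229 (mod 1583)
202^4 = (202^2)^2 ≡ 1229^2 = 1510441 ≡ 259 (mod 1583)
202^8 = (202^4)^2 ≡ 259^2 = 67081 ≡ 595 (mod 1583)
202^16 = (202^8)^2 ≡ 595^2 = 354025 ≡ 1016 (mod 1583)
202^25 = 202^16 · 202^8 · 202^1 ≡ 1016 · 595 · 202 ≡ 420 (mod 1583).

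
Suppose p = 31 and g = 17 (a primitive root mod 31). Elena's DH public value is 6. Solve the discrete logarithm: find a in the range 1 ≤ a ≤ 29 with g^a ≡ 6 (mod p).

25

Try successive powers of 17 modulo 31:
17^1 ≡ 17
17^2 ≡ 10
17^3 ≡ 15
17^4 ≡ 7
17^5 ≡ 26
17^6 ≡ 8
17^7 ≡ 12
17^8 ≡ 18
17^9 ≡ 27
17^10 ≡ 25
17^11 ≡ 22
17^12 ≡ 2
17^13 ≡ 3
17^14 ≡ 20
17^15 ≡ 30
17^16 ≡ 14
17^17 ≡ 21
17^18 ≡ 16
17^19 ≡ 24
17^20 ≡ 5
17^21 ≡ 23
17^22 ≡ 19
17^23 ≡ 13
17^24 ≡ 4
17^25 ≡ 6
Found: a = 25.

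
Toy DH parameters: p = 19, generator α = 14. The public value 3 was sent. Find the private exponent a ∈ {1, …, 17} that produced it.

Try successive powers of 14 modulo 19:
14^1 ≡ 14
14^2 ≡ 6
14^3 ≡ 8
14^4 ≡ 17
14^5 ≡ 10
14^6 ≡ 7
14^7 ≡ 3
Found: a = 7.

7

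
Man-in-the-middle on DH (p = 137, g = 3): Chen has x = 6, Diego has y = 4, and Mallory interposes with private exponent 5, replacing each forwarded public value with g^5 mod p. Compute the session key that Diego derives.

4

Diego receives Mallory's public value M = 3^5 mod 137 instead of the honest one.
3^1 ≡ 3 (mod 137)
3^2 = (3^1)^2 ≡ 3^2 = 9 ≡ 9 (mod 137)
3^4 = (3^2)^2 ≡ 9^2 = 81 ≡ 81 (mod 137)
3^5 = 3^4 · 3^1 ≡ 81 · 3 ≡ 106 (mod 137).
So M = 106. Diego computes K = M^4 mod 137.
106^1 ≡ 106 (mod 137)
106^2 = (106^1)^2 ≡ 106^2 = 11236 ≡ 2 (mod 137)
106^4 = (106^2)^2 ≡ 2^2 = 4 ≡ 4 (mod 137)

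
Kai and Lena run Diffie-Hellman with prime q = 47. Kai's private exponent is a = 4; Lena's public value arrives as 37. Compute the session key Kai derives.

Shared key K = 37^4 mod 47.
37^1 ≡ 37 (mod 47)
37^2 = (37^1)^2 ≡ 37^2 = 1369 ≡ 6 (mod 47)
37^4 = (37^2)^2 ≡ 6^2 = 36 ≡ 36 (mod 47)

36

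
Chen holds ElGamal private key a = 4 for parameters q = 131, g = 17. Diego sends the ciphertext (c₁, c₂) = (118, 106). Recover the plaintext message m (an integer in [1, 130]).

79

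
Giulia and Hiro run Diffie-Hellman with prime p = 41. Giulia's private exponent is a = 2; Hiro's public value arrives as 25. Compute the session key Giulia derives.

10

Shared key K = 25^2 mod 41.
25^1 ≡ 25 (mod 41)
25^2 = (25^1)^2 ≡ 25^2 = 625 ≡ 10 (mod 41)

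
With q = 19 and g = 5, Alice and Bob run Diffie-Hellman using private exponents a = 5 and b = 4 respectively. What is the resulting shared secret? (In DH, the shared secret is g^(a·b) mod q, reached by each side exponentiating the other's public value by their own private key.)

Bob sends B = g^b mod q = 5^4 mod 19.
5^1 ≡ 5 (mod 19)
5^2 = (5^1)^2 ≡ 5^2 = 25 ≡ 6 (mod 19)
5^4 = (5^2)^2 ≡ 6^2 = 36 ≡ 17 (mod 19)
So B = 17. Alice then computes K = B^a mod q = 17^5 mod 19.
17^1 ≡ 17 (mod 19)
17^2 = (17^1)^2 ≡ 17^2 = 289 ≡ 4 (mod 19)
17^4 = (17^2)^2 ≡ 4^2 = 16 ≡ 16 (mod 19)
17^5 = 17^4 · 17^1 ≡ 16 · 17 ≡ 6 (mod 19).

6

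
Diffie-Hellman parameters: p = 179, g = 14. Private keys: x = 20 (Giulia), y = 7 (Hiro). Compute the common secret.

Giulia sends A = g^x mod p = 14^20 mod 179.
14^1 ≡ 14 (mod 179)
14^2 = (14^1)^2 ≡ 14^2 = 196 ≡ 17 (mod 179)
14^4 = (14^2)^2 ≡ 17^2 = 289 ≡ 110 (mod 179)
14^8 = (14^4)^2 ≡ 110^2 = 12100 ≡ 107 (mod 179)
14^16 = (14^8)^2 ≡ 107^2 = 11449 ≡ 172 (mod 179)
14^20 = 14^16 · 14^4 ≡ 172 · 110 ≡ 125 (mod 179).
So A = 125. Hiro then computes K = A^y mod p = 125^7 mod 179.
125^1 ≡ 125 (mod 179)
125^2 = (125^1)^2 ≡ 125^2 = 15625 ≡ 52 (mod 179)
125^4 = (125^2)^2 ≡ 52^2 = 2704 ≡ 19 (mod 179)
125^7 = 125^4 · 125^2 · 125^1 ≡ 19 · 52 · 125 ≡ 169 (mod 179).

169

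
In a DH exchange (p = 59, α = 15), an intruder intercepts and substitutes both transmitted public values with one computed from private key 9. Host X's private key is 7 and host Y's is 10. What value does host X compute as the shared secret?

Host X receives an intruder's public value M = 15^9 mod 59 instead of the honest one.
15^1 ≡ 15 (mod 59)
15^2 = (15^1)^2 ≡ 15^2 = 225 ≡ 48 (mod 59)
15^4 = (15^2)^2 ≡ 48^2 = 2304 ≡ 3 (mod 59)
15^8 = (15^4)^2 ≡ 3^2 = 9 ≡ 9 (mod 59)
15^9 = 15^8 · 15^1 ≡ 9 · 15 ≡ 17 (mod 59).
So M = 17. Host X computes K = M^7 mod 59.
17^1 ≡ 17 (mod 59)
17^2 = (17^1)^2 ≡ 17^2 = 289 ≡ 53 (mod 59)
17^4 = (17^2)^2 ≡ 53^2 = 2809 ≡ 36 (mod 59)
17^7 = 17^4 · 17^2 · 17^1 ≡ 36 · 53 · 17 ≡ 45 (mod 59).

45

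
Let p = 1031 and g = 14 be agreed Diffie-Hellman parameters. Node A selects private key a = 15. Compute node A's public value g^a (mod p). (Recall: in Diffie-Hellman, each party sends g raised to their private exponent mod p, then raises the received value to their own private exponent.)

Public value = 14^15 (mod 1031).
14^1 ≡ 14 (mod 1031)
14^2 = (14^1)^2 ≡ 14^2 = 196 ≡ 196 (mod 1031)
14^4 = (14^2)^2 ≡ 196^2 = 38416 ≡ 269 (mod 1031)
14^8 = (14^4)^2 ≡ 269^2 = 72361 ≡ 191 (mod 1031)
14^15 = 14^8 · 14^4 · 14^2 · 14^1 ≡ 191 · 269 · 196 · 14 ≡ 912 (mod 1031).

912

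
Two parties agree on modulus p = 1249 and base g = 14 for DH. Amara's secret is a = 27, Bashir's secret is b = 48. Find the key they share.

601

Amara sends A = g^a mod p = 14^27 mod 1249.
14^1 ≡ 14 (mod 1249)
14^2 = (14^1)^2 ≡ 14^2 = 196 ≡ 196 (mod 1249)
14^4 = (14^2)^2 ≡ 196^2 = 38416 ≡ 946 (mod 1249)
14^8 = (14^4)^2 ≡ 946^2 = 894916 ≡ 632 (mod 1249)
14^16 = (14^8)^2 ≡ 632^2 = 399424 ≡ 993 (mod 1249)
14^27 = 14^16 · 14^8 · 14^2 · 14^1 ≡ 993 · 632 · 196 · 14 ≡ 1051 (mod 1249).
So A = 1051. Bashir then computes K = A^b mod p = 1051^48 mod 1249.
1051^1 ≡ 1051 (mod 1249)
1051^2 = (1051^1)^2 ≡ 1051^2 = 1104601 ≡ 485 (mod 1249)
1051^4 = (1051^2)^2 ≡ 485^2 = 235225 ≡ 413 (mod 1249)
1051^8 = (1051^4)^2 ≡ 413^2 = 170569 ≡ 705 (mod 1249)
1051^16 = (1051^8)^2 ≡ 705^2 = 497025 ≡ 1172 (mod 1249)
1051^32 = (1051^16)^2 ≡ 1172^2 = 1373584 ≡ 933 (mod 1249)
1051^48 = 1051^32 · 1051^16 ≡ 933 · 1172 ≡ 601 (mod 1249).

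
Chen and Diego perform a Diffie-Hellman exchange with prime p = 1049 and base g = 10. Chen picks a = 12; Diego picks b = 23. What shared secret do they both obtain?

997

Chen sends A = g^a mod p = 10^12 mod 1049.
10^1 ≡ 10 (mod 1049)
10^2 = (10^1)^2 ≡ 10^2 = 100 ≡ 100 (mod 1049)
10^4 = (10^2)^2 ≡ 100^2 = 10000 ≡ 559 (mod 1049)
10^8 = (10^4)^2 ≡ 559^2 = 312481 ≡ 928 (mod 1049)
10^12 = 10^8 · 10^4 ≡ 928 · 559 ≡ 546 (mod 1049).
So A = 546. Diego then computes K = A^b mod p = 546^23 mod 1049.
546^1 ≡ 546 (mod 1049)
546^2 = (546^1)^2 ≡ 546^2 = 298116 ≡ 200 (mod 1049)
546^4 = (546^2)^2 ≡ 200^2 = 40000 ≡ 138 (mod 1049)
546^8 = (546^4)^2 ≡ 138^2 = 19044 ≡ 162 (mod 1049)
546^16 = (546^8)^2 ≡ 162^2 = 26244 ≡ 19 (mod 1049)
546^23 = 546^16 · 546^4 · 546^2 · 546^1 ≡ 19 · 138 · 200 · 546 ≡ 997 (mod 1049).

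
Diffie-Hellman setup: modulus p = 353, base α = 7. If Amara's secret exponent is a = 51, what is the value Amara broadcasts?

10

Public value = 7^51 (mod 353).
7^1 ≡ 7 (mod 353)
7^2 = (7^1)^2 ≡ 7^2 = 49 ≡ 49 (mod 353)
7^4 = (7^2)^2 ≡ 49^2 = 2401 ≡ 283 (mod 353)
7^8 = (7^4)^2 ≡ 283^2 = 80089 ≡ 311 (mod 353)
7^16 = (7^8)^2 ≡ 311^2 = 96721 ≡ 352 (mod 353)
7^32 = (7^16)^2 ≡ 352^2 = 123904 ≡ 1 (mod 353)
7^51 = 7^32 · 7^16 · 7^2 · 7^1 ≡ 1 · 352 · 49 · 7 ≡ 10 (mod 353).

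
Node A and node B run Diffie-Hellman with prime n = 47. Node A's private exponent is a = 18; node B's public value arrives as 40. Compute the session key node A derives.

Shared key K = 40^18 mod 47.
40^1 ≡ 40 (mod 47)
40^2 = (40^1)^2 ≡ 40^2 = 1600 ≡ 2 (mod 47)
40^4 = (40^2)^2 ≡ 2^2 = 4 ≡ 4 (mod 47)
40^8 = (40^4)^2 ≡ 4^2 = 16 ≡ 16 (mod 47)
40^16 = (40^8)^2 ≡ 16^2 = 256 ≡ 21 (mod 47)
40^18 = 40^16 · 40^2 ≡ 21 · 2 ≡ 42 (mod 47).

42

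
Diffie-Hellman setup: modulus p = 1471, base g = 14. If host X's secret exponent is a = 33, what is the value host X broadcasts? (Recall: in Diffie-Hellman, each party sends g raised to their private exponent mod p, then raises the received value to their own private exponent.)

471

Public value = 14^33 mod 1471.
14^1 ≡ 14 (mod 1471)
14^2 = (14^1)^2 ≡ 14^2 = 196 ≡ 196 (mod 1471)
14^4 = (14^2)^2 ≡ 196^2 = 38416 ≡ 170 (mod 1471)
14^8 = (14^4)^2 ≡ 170^2 = 28900 ≡ 951 (mod 1471)
14^16 = (14^8)^2 ≡ 951^2 = 904401 ≡ 1207 (mod 1471)
14^32 = (14^16)^2 ≡ 1207^2 = 1456849 ≡ 559 (mod 1471)
14^33 = 14^32 · 14^1 ≡ 559 · 14 ≡ 471 (mod 1471).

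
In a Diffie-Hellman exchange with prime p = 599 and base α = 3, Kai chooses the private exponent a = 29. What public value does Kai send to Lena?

358

Public value = 3^29 mod 599.
3^1 ≡ 3 (mod 599)
3^2 = (3^1)^2 ≡ 3^2 = 9 ≡ 9 (mod 599)
3^4 = (3^2)^2 ≡ 9^2 = 81 ≡ 81 (mod 599)
3^8 = (3^4)^2 ≡ 81^2 = 6561 ≡ 571 (mod 599)
3^16 = (3^8)^2 ≡ 571^2 = 326041 ≡ 185 (mod 599)
3^29 = 3^16 · 3^8 · 3^4 · 3^1 ≡ 185 · 571 · 81 · 3 ≡ 358 (mod 599).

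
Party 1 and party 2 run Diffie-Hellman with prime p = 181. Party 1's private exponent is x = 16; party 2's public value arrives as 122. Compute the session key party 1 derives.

59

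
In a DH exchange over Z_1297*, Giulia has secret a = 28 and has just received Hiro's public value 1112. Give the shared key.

Shared key K = 1112^28 mod 1297.
1112^1 ≡ 1112 (mod 1297)
1112^2 = (1112^1)^2 ≡ 1112^2 = 1236544 ≡ 503 (mod 1297)
1112^4 = (1112^2)^2 ≡ 503^2 = 253009 ≡ 94 (mod 1297)
1112^8 = (1112^4)^2 ≡ 94^2 = 8836 ≡ 1054 (mod 1297)
1112^16 = (1112^8)^2 ≡ 1054^2 = 1110916 ≡ 684 (mod 1297)
1112^28 = 1112^16 · 1112^8 · 1112^4 ≡ 684 · 1054 · 94 ≡ 1031 (mod 1297).

1031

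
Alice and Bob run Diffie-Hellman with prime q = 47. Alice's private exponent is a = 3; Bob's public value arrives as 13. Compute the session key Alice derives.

35

Shared key K = 13^3 mod 47.
13^1 ≡ 13 (mod 47)
13^2 = (13^1)^2 ≡ 13^2 = 169 ≡ 28 (mod 47)
13^3 = 13^2 · 13^1 ≡ 28 · 13 ≡ 35 (mod 47).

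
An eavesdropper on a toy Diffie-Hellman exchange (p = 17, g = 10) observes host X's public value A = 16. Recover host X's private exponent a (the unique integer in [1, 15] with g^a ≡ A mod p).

8

Try successive powers of 10 modulo 17:
10^1 ≡ 10
10^2 ≡ 15
10^3 ≡ 14
10^4 ≡ 4
10^5 ≡ 6
10^6 ≡ 9
10^7 ≡ 5
10^8 ≡ 16
Found: a = 8.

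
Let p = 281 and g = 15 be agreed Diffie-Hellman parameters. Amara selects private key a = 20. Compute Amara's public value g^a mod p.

202

Public value = 15^20 mod 281.
15^1 ≡ 15 (mod 281)
15^2 = (15^1)^2 ≡ 15^2 = 225 ≡ 225 (mod 281)
15^4 = (15^2)^2 ≡ 225^2 = 50625 ≡ 45 (mod 281)
15^8 = (15^4)^2 ≡ 45^2 = 2025 ≡ 58 (mod 281)
15^16 = (15^8)^2 ≡ 58^2 = 3364 ≡ 273 (mod 281)
15^20 = 15^16 · 15^4 ≡ 273 · 45 ≡ 202 (mod 281).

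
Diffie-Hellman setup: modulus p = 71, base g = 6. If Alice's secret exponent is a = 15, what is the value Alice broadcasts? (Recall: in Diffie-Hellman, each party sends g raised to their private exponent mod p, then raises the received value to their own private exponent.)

30

Public value = 6^15 mod 71.
6^1 ≡ 6 (mod 71)
6^2 = (6^1)^2 ≡ 6^2 = 36 ≡ 36 (mod 71)
6^4 = (6^2)^2 ≡ 36^2 = 1296 ≡ 18 (mod 71)
6^8 = (6^4)^2 ≡ 18^2 = 324 ≡ 40 (mod 71)
6^15 = 6^8 · 6^4 · 6^2 · 6^1 ≡ 40 · 18 · 36 · 6 ≡ 30 (mod 71).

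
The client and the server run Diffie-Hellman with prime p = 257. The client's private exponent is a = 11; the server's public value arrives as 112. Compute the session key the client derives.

Shared key K = 112^11 mod 257.
112^1 ≡ 112 (mod 257)
112^2 = (112^1)^2 ≡ 112^2 = 12544 ≡ 208 (mod 257)
112^4 = (112^2)^2 ≡ 208^2 = 43264 ≡ 88 (mod 257)
112^8 = (112^4)^2 ≡ 88^2 = 7744 ≡ 34 (mod 257)
112^11 = 112^8 · 112^2 · 112^1 ≡ 34 · 208 · 112 ≡ 247 (mod 257).

247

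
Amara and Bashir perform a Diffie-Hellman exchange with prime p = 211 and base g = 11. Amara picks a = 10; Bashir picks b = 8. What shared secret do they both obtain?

Bashir sends B = g^b mod p = 11^8 mod 211.
11^1 ≡ 11 (mod 211)
11^2 = (11^1)^2 ≡ 11^2 = 121 ≡ 121 (mod 211)
11^4 = (11^2)^2 ≡ 121^2 = 14641 ≡ 82 (mod 211)
11^8 = (11^4)^2 ≡ 82^2 = 6724 ≡ 183 (mod 211)
So B = 183. Amara then computes K = B^a mod p = 183^10 mod 211.
183^1 ≡ 183 (mod 211)
183^2 = (183^1)^2 ≡ 183^2 = 33489 ≡ 151 (mod 211)
183^4 = (183^2)^2 ≡ 151^2 = 22801 ≡ 13 (mod 211)
183^8 = (183^4)^2 ≡ 13^2 = 169 ≡ 169 (mod 211)
183^10 = 183^8 · 183^2 ≡ 169 · 151 ≡ 199 (mod 211).

199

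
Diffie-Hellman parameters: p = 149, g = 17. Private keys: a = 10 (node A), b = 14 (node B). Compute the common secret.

Node B sends B = g^b mod p = 17^14 mod 149.
17^1 ≡ 17 (mod 149)
17^2 = (17^1)^2 ≡ 17^2 = 289 ≡ 140 (mod 149)
17^4 = (17^2)^2 ≡ 140^2 = 19600 ≡ 81 (mod 149)
17^8 = (17^4)^2 ≡ 81^2 = 6561 ≡ 5 (mod 149)
17^14 = 17^8 · 17^4 · 17^2 ≡ 5 · 81 · 140 ≡ 80 (mod 149).
So B = 80. Node A then computes K = B^a mod p = 80^10 mod 149.
80^1 ≡ 80 (mod 149)
80^2 = (80^1)^2 ≡ 80^2 = 6400 ≡ 142 (mod 149)
80^4 = (80^2)^2 ≡ 142^2 = 20164 ≡ 49 (mod 149)
80^8 = (80^4)^2 ≡ 49^2 = 2401 ≡ 17 (mod 149)
80^10 = 80^8 · 80^2 ≡ 17 · 142 ≡ 30 (mod 149).

30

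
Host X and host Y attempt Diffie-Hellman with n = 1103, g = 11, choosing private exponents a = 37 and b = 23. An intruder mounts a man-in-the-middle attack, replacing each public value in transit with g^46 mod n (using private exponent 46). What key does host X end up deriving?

Host X receives an intruder's public value M = 11^46 mod 1103 instead of the honest one.
11^1 ≡ 11 (mod 1103)
11^2 = (11^1)^2 ≡ 11^2 = 121 ≡ 121 (mod 1103)
11^4 = (11^2)^2 ≡ 121^2 = 14641 ≡ 302 (mod 1103)
11^8 = (11^4)^2 ≡ 302^2 = 91204 ≡ 758 (mod 1103)
11^16 = (11^8)^2 ≡ 758^2 = 574564 ≡ 1004 (mod 1103)
11^32 = (11^16)^2 ≡ 1004^2 = 1008016 ≡ 977 (mod 1103)
11^46 = 11^32 · 11^8 · 11^4 · 11^2 ≡ 977 · 758 · 302 · 121 ≡ 805 (mod 1103).
So M = 805. Host X computes K = M^37 mod 1103.
805^1 ≡ 805 (mod 1103)
805^2 = (805^1)^2 ≡ 805^2 = 648025 ≡ 564 (mod 1103)
805^4 = (805^2)^2 ≡ 564^2 = 318096 ≡ 432 (mod 1103)
805^8 = (805^4)^2 ≡ 432^2 = 186624 ≡ 217 (mod 1103)
805^16 = (805^8)^2 ≡ 217^2 = 47089 ≡ 763 (mod 1103)
805^32 = (805^16)^2 ≡ 763^2 = 582169 ≡ 888 (mod 1103)
805^37 = 805^32 · 805^4 · 805^1 ≡ 888 · 432 · 805 ≡ 661 (mod 1103).

661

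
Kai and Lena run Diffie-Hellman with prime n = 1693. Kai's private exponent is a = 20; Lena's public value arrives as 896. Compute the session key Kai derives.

Shared key K = 896^20 mod 1693.
896^1 ≡ 896 (mod 1693)
896^2 = (896^1)^2 ≡ 896^2 = 802816 ≡ 334 (mod 1693)
896^4 = (896^2)^2 ≡ 334^2 = 111556 ≡ 1511 (mod 1693)
896^8 = (896^4)^2 ≡ 1511^2 = 2283121 ≡ 957 (mod 1693)
896^16 = (896^8)^2 ≡ 957^2 = 915849 ≡ 1629 (mod 1693)
896^20 = 896^16 · 896^4 ≡ 1629 · 1511 ≡ 1490 (mod 1693).

1490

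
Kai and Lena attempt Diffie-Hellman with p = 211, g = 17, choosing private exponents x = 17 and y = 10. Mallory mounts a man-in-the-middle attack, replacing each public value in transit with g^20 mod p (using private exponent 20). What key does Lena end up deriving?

Lena receives Mallory's public value M = 17^20 mod 211 instead of the honest one.
17^1 ≡ 17 (mod 211)
17^2 = (17^1)^2 ≡ 17^2 = 289 ≡ 78 (mod 211)
17^4 = (17^2)^2 ≡ 78^2 = 6084 ≡ 176 (mod 211)
17^8 = (17^4)^2 ≡ 176^2 = 30976 ≡ 170 (mod 211)
17^16 = (17^8)^2 ≡ 170^2 = 28900 ≡ 204 (mod 211)
17^20 = 17^16 · 17^4 ≡ 204 · 176 ≡ 34 (mod 211).
So M = 34. Lena computes K = M^10 mod 211.
34^1 ≡ 34 (mod 211)
34^2 = (34^1)^2 ≡ 34^2 = 1156 ≡ 101 (mod 211)
34^4 = (34^2)^2 ≡ 101^2 = 10201 ≡ 73 (mod 211)
34^8 = (34^4)^2 ≡ 73^2 = 5329 ≡ 54 (mod 211)
34^10 = 34^8 · 34^2 ≡ 54 · 101 ≡ 179 (mod 211).

179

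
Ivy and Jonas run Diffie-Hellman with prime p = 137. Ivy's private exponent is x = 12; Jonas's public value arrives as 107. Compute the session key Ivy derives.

Shared key K = 107^12 mod 137.
107^1 ≡ 107 (mod 137)
107^2 = (107^1)^2 ≡ 107^2 = 11449 ≡ 78 (mod 137)
107^4 = (107^2)^2 ≡ 78^2 = 6084 ≡ 56 (mod 137)
107^8 = (107^4)^2 ≡ 56^2 = 3136 ≡ 122 (mod 137)
107^12 = 107^8 · 107^4 ≡ 122 · 56 ≡ 119 (mod 137).

119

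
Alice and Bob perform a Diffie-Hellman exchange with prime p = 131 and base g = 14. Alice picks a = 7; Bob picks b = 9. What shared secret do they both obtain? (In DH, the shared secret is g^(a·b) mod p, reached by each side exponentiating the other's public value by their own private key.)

Alice sends A = g^a mod p = 14^7 mod 131.
14^1 ≡ 14 (mod 131)
14^2 = (14^1)^2 ≡ 14^2 = 196 ≡ 65 (mod 131)
14^4 = (14^2)^2 ≡ 65^2 = 4225 ≡ 33 (mod 131)
14^7 = 14^4 · 14^2 · 14^1 ≡ 33 · 65 · 14 ≡ 31 (mod 131).
So A = 31. Bob then computes K = A^b mod p = 31^9 mod 131.
31^1 ≡ 31 (mod 131)
31^2 = (31^1)^2 ≡ 31^2 = 961 ≡ 44 (mod 131)
31^4 = (31^2)^2 ≡ 44^2 = 1936 ≡ 102 (mod 131)
31^8 = (31^4)^2 ≡ 102^2 = 10404 ≡ 55 (mod 131)
31^9 = 31^8 · 31^1 ≡ 55 · 31 ≡ 2 (mod 131).

2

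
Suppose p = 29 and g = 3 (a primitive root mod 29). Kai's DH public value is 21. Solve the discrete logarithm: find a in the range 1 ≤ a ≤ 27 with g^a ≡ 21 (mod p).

9

Try successive powers of 3 modulo 29:
3^1 ≡ 3
3^2 ≡ 9
3^3 ≡ 27
3^4 ≡ 23
3^5 ≡ 11
3^6 ≡ 4
3^7 ≡ 12
3^8 ≡ 7
3^9 ≡ 21
Found: a = 9.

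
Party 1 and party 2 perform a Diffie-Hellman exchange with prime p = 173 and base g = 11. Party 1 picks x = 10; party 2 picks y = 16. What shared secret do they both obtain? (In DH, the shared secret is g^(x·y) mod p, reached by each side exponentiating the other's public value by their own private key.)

60

Party 1 sends A = g^x mod p = 11^10 mod 173.
11^1 ≡ 11 (mod 173)
11^2 = (11^1)^2 ≡ 11^2 = 121 ≡ 121 (mod 173)
11^4 = (11^2)^2 ≡ 121^2 = 14641 ≡ 109 (mod 173)
11^8 = (11^4)^2 ≡ 109^2 = 11881 ≡ 117 (mod 173)
11^10 = 11^8 · 11^2 ≡ 117 · 121 ≡ 144 (mod 173).
So A = 144. Party 2 then computes K = A^y mod p = 144^16 mod 173.
144^1 ≡ 144 (mod 173)
144^2 = (144^1)^2 ≡ 144^2 = 20736 ≡ 149 (mod 173)
144^4 = (144^2)^2 ≡ 149^2 = 22201 ≡ 57 (mod 173)
144^8 = (144^4)^2 ≡ 57^2 = 3249 ≡ 135 (mod 173)
144^16 = (144^8)^2 ≡ 135^2 = 18225 ≡ 60 (mod 173)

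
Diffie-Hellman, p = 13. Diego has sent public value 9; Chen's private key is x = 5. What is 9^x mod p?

3

Shared key K = 9^5 mod 13.
9^1 ≡ 9 (mod 13)
9^2 = (9^1)^2 ≡ 9^2 = 81 ≡ 3 (mod 13)
9^4 = (9^2)^2 ≡ 3^2 = 9 ≡ 9 (mod 13)
9^5 = 9^4 · 9^1 ≡ 9 · 9 ≡ 3 (mod 13).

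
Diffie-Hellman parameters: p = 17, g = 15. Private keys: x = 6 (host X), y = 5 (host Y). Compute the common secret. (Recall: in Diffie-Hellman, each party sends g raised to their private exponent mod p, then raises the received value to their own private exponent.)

13

Host X sends A = g^x mod p = 15^6 mod 17.
15^1 ≡ 15 (mod 17)
15^2 = (15^1)^2 ≡ 15^2 = 225 ≡ 4 (mod 17)
15^4 = (15^2)^2 ≡ 4^2 = 16 ≡ 16 (mod 17)
15^6 = 15^4 · 15^2 ≡ 16 · 4 ≡ 13 (mod 17).
So A = 13. Host Y then computes K = A^y mod p = 13^5 mod 17.
13^1 ≡ 13 (mod 17)
13^2 = (13^1)^2 ≡ 13^2 = 169 ≡ 16 (mod 17)
13^4 = (13^2)^2 ≡ 16^2 = 256 ≡ 1 (mod 17)
13^5 = 13^4 · 13^1 ≡ 1 · 13 ≡ 13 (mod 17).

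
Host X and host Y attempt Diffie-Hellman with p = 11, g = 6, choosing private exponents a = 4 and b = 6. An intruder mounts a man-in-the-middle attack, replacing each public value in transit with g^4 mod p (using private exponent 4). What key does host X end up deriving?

Host X receives an intruder's public value M = 6^4 mod 11 instead of the honest one.
6^1 ≡ 6 (mod 11)
6^2 = (6^1)^2 ≡ 6^2 = 36 ≡ 3 (mod 11)
6^4 = (6^2)^2 ≡ 3^2 = 9 ≡ 9 (mod 11)
So M = 9. Host X computes K = M^4 mod 11.
9^1 ≡ 9 (mod 11)
9^2 = (9^1)^2 ≡ 9^2 = 81 ≡ 4 (mod 11)
9^4 = (9^2)^2 ≡ 4^2 = 16 ≡ 5 (mod 11)

5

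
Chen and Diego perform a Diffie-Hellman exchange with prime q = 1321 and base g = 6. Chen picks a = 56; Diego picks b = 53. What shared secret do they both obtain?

477

Diego sends B = g^b mod q = 6^53 mod 1321.
6^1 ≡ 6 (mod 1321)
6^2 = (6^1)^2 ≡ 6^2 = 36 ≡ 36 (mod 1321)
6^4 = (6^2)^2 ≡ 36^2 = 1296 ≡ 1296 (mod 1321)
6^8 = (6^4)^2 ≡ 1296^2 = 1679616 ≡ 625 (mod 1321)
6^16 = (6^8)^2 ≡ 625^2 = 390625 ≡ 930 (mod 1321)
6^32 = (6^16)^2 ≡ 930^2 = 864900 ≡ 966 (mod 1321)
6^53 = 6^32 · 6^16 · 6^4 · 6^1 ≡ 966 · 930 · 1296 · 6 ≡ 852 (mod 1321).
So B = 852. Chen then computes K = B^a mod q = 852^56 mod 1321.
852^1 ≡ 852 (mod 1321)
852^2 = (852^1)^2 ≡ 852^2 = 725904 ≡ 675 (mod 1321)
852^4 = (852^2)^2 ≡ 675^2 = 455625 ≡ 1201 (mod 1321)
852^8 = (852^4)^2 ≡ 1201^2 = 1442401 ≡ 1190 (mod 1321)
852^16 = (852^8)^2 ≡ 1190^2 = 1416100 ≡ 1309 (mod 1321)
852^32 = (852^16)^2 ≡ 1309^2 = 1713481 ≡ 144 (mod 1321)
852^56 = 852^32 · 852^16 · 852^8 ≡ 144 · 1309 · 1190 ≡ 477 (mod 1321).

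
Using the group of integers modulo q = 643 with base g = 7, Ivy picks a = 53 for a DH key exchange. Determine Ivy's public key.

449

Public value = 7^53 (mod 643).
7^1 ≡ 7 (mod 643)
7^2 = (7^1)^2 ≡ 7^2 = 49 ≡ 49 (mod 643)
7^4 = (7^2)^2 ≡ 49^2 = 2401 ≡ 472 (mod 643)
7^8 = (7^4)^2 ≡ 472^2 = 222784 ≡ 306 (mod 643)
7^16 = (7^8)^2 ≡ 306^2 = 93636 ≡ 401 (mod 643)
7^32 = (7^16)^2 ≡ 401^2 = 160801 ≡ 51 (mod 643)
7^53 = 7^32 · 7^16 · 7^4 · 7^1 ≡ 51 · 401 · 472 · 7 ≡ 449 (mod 643).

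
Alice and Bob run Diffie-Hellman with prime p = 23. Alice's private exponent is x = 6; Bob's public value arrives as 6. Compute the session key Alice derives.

12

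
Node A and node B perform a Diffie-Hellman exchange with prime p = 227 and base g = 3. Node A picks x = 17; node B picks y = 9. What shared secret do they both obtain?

176

Node B sends B = g^y mod p = 3^9 mod 227.
3^1 ≡ 3 (mod 227)
3^2 = (3^1)^2 ≡ 3^2 = 9 ≡ 9 (mod 227)
3^4 = (3^2)^2 ≡ 9^2 = 81 ≡ 81 (mod 227)
3^8 = (3^4)^2 ≡ 81^2 = 6561 ≡ 205 (mod 227)
3^9 = 3^8 · 3^1 ≡ 205 · 3 ≡ 161 (mod 227).
So B = 161. Node A then computes K = B^x mod p = 161^17 mod 227.
161^1 ≡ 161 (mod 227)
161^2 = (161^1)^2 ≡ 161^2 = 25921 ≡ 43 (mod 227)
161^4 = (161^2)^2 ≡ 43^2 = 1849 ≡ 33 (mod 227)
161^8 = (161^4)^2 ≡ 33^2 = 1089 ≡ 181 (mod 227)
161^16 = (161^8)^2 ≡ 181^2 = 32761 ≡ 73 (mod 227)
161^17 = 161^16 · 161^1 ≡ 73 · 161 ≡ 176 (mod 227).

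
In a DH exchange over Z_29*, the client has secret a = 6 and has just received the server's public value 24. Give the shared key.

23

Shared key K = 24^6 mod 29.
24^1 ≡ 24 (mod 29)
24^2 = (24^1)^2 ≡ 24^2 = 576 ≡ 25 (mod 29)
24^4 = (24^2)^2 ≡ 25^2 = 625 ≡ 16 (mod 29)
24^6 = 24^4 · 24^2 ≡ 16 · 25 ≡ 23 (mod 29).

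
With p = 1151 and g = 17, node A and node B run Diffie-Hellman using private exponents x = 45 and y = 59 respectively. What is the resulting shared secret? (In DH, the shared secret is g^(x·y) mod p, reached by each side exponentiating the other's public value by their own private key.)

89

Node A sends A = g^x mod p = 17^45 mod 1151.
17^1 ≡ 17 (mod 1151)
17^2 = (17^1)^2 ≡ 17^2 = 289 ≡ 289 (mod 1151)
17^4 = (17^2)^2 ≡ 289^2 = 83521 ≡ 649 (mod 1151)
17^8 = (17^4)^2 ≡ 649^2 = 421201 ≡ 1086 (mod 1151)
17^16 = (17^8)^2 ≡ 1086^2 = 1179396 ≡ 772 (mod 1151)
17^32 = (17^16)^2 ≡ 772^2 = 595984 ≡ 917 (mod 1151)
17^45 = 17^32 · 17^8 · 17^4 · 17^1 ≡ 917 · 1086 · 649 · 17 ≡ 734 (mod 1151).
So A = 734. Node B then computes K = A^y mod p = 734^59 mod 1151.
734^1 ≡ 734 (mod 1151)
734^2 = (734^1)^2 ≡ 734^2 = 538756 ≡ 88 (mod 1151)
734^4 = (734^2)^2 ≡ 88^2 = 7744 ≡ 838 (mod 1151)
734^8 = (734^4)^2 ≡ 838^2 = 702244 ≡ 134 (mod 1151)
734^16 = (734^8)^2 ≡ 134^2 = 17956 ≡ 691 (mod 1151)
734^32 = (734^16)^2 ≡ 691^2 = 477481 ≡ 967 (mod 1151)
734^59 = 734^32 · 734^16 · 734^8 · 734^2 · 734^1 ≡ 967 · 691 · 134 · 88 · 734 ≡ 89 (mod 1151).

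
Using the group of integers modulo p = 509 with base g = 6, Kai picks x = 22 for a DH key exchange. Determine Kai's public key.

Public value = 6^22 mod 509.
6^1 ≡ 6 (mod 509)
6^2 = (6^1)^2 ≡ 6^2 = 36 ≡ 36 (mod 509)
6^4 = (6^2)^2 ≡ 36^2 = 1296 ≡ 278 (mod 509)
6^8 = (6^4)^2 ≡ 278^2 = 77284 ≡ 425 (mod 509)
6^16 = (6^8)^2 ≡ 425^2 = 180625 ≡ 439 (mod 509)
6^22 = 6^16 · 6^4 · 6^2 ≡ 439 · 278 · 36 ≡ 333 (mod 509).

333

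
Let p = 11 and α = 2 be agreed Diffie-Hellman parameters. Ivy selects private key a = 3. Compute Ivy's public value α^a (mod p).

8

Public value = 2^3 (mod 11).
2^1 ≡ 2 (mod 11)
2^2 = (2^1)^2 ≡ 2^2 = 4 ≡ 4 (mod 11)
2^3 = 2^2 · 2^1 ≡ 4 · 2 ≡ 8 (mod 11).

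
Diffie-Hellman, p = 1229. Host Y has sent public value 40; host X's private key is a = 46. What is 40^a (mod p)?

Shared key K = 40^46 mod 1229.
40^1 ≡ 40 (mod 1229)
40^2 = (40^1)^2 ≡ 40^2 = 1600 ≡ 371 (mod 1229)
40^4 = (40^2)^2 ≡ 371^2 = 137641 ≡ 1222 (mod 1229)
40^8 = (40^4)^2 ≡ 1222^2 = 1493284 ≡ 49 (mod 1229)
40^16 = (40^8)^2 ≡ 49^2 = 2401 ≡ 1172 (mod 1229)
40^32 = (40^16)^2 ≡ 1172^2 = 1373584 ≡ 791 (mod 1229)
40^46 = 40^32 · 40^8 · 40^4 · 40^2 ≡ 791 · 49 · 1222 · 371 ≡ 435 (mod 1229).

435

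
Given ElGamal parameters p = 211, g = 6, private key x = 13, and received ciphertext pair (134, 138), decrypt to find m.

Shared mask s = c₁^x mod p = 134^13 mod 211.
134^1 ≡ 134 (mod 211)
134^2 = (134^1)^2 ≡ 134^2 = 17956 ≡ 21 (mod 211)
134^4 = (134^2)^2 ≡ 21^2 = 441 ≡ 19 (mod 211)
134^8 = (134^4)^2 ≡ 19^2 = 361 ≡ 150 (mod 211)
134^13 = 134^8 · 134^4 · 134^1 ≡ 150 · 19 · 134 ≡ 201 (mod 211).
So s = 201; s⁻¹ ≡ 21 (mod 211).
m = c₂ · s⁻¹ mod 211 = 138 · 21 mod 211 = 155.

155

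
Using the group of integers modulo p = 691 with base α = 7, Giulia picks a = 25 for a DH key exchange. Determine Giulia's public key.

Public value = 7^25 (mod 691).
7^1 ≡ 7 (mod 691)
7^2 = (7^1)^2 ≡ 7^2 = 49 ≡ 49 (mod 691)
7^4 = (7^2)^2 ≡ 49^2 = 2401 ≡ 328 (mod 691)
7^8 = (7^4)^2 ≡ 328^2 = 107584 ≡ 479 (mod 691)
7^16 = (7^8)^2 ≡ 479^2 = 229441 ≡ 29 (mod 691)
7^25 = 7^16 · 7^8 · 7^1 ≡ 29 · 479 · 7 ≡ 497 (mod 691).

497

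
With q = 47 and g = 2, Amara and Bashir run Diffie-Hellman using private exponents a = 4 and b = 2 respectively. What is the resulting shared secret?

21

Amara sends A = g^a mod q = 2^4 mod 47.
2^1 ≡ 2 (mod 47)
2^2 = (2^1)^2 ≡ 2^2 = 4 ≡ 4 (mod 47)
2^4 = (2^2)^2 ≡ 4^2 = 16 ≡ 16 (mod 47)
So A = 16. Bashir then computes K = A^b mod q = 16^2 mod 47.
16^1 ≡ 16 (mod 47)
16^2 = (16^1)^2 ≡ 16^2 = 256 ≡ 21 (mod 47)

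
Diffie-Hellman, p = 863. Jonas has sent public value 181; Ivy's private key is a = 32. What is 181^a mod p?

654

Shared key K = 181^32 mod 863.
181^1 ≡ 181 (mod 863)
181^2 = (181^1)^2 ≡ 181^2 = 32761 ≡ 830 (mod 863)
181^4 = (181^2)^2 ≡ 830^2 = 688900 ≡ 226 (mod 863)
181^8 = (181^4)^2 ≡ 226^2 = 51076 ≡ 159 (mod 863)
181^16 = (181^8)^2 ≡ 159^2 = 25281 ≡ 254 (mod 863)
181^32 = (181^16)^2 ≡ 254^2 = 64516 ≡ 654 (mod 863)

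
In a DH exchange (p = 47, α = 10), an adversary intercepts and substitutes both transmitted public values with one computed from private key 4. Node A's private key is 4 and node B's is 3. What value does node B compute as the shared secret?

32

Node B receives an adversary's public value M = 10^4 mod 47 instead of the honest one.
10^1 ≡ 10 (mod 47)
10^2 = (10^1)^2 ≡ 10^2 = 100 ≡ 6 (mod 47)
10^4 = (10^2)^2 ≡ 6^2 = 36 ≡ 36 (mod 47)
So M = 36. Node B computes K = M^3 mod 47.
36^1 ≡ 36 (mod 47)
36^2 = (36^1)^2 ≡ 36^2 = 1296 ≡ 27 (mod 47)
36^3 = 36^2 · 36^1 ≡ 27 · 36 ≡ 32 (mod 47).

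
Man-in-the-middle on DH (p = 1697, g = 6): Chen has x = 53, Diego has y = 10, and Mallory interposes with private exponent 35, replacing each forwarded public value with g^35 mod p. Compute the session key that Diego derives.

Diego receives Mallory's public value M = 6^35 mod 1697 instead of the honest one.
6^1 ≡ 6 (mod 1697)
6^2 = (6^1)^2 ≡ 6^2 = 36 ≡ 36 (mod 1697)
6^4 = (6^2)^2 ≡ 36^2 = 1296 ≡ 1296 (mod 1697)
6^8 = (6^4)^2 ≡ 1296^2 = 1679616 ≡ 1283 (mod 1697)
6^16 = (6^8)^2 ≡ 1283^2 = 1646089 ≡ 1696 (mod 1697)
6^32 = (6^16)^2 ≡ 1696^2 = 2876416 ≡ 1 (mod 1697)
6^35 = 6^32 · 6^2 · 6^1 ≡ 1 · 36 · 6 ≡ 216 (mod 1697).
So M = 216. Diego computes K = M^10 mod 1697.
216^1 ≡ 216 (mod 1697)
216^2 = (216^1)^2 ≡ 216^2 = 46656 ≡ 837 (mod 1697)
216^4 = (216^2)^2 ≡ 837^2 = 700569 ≡ 1405 (mod 1697)
216^8 = (216^4)^2 ≡ 1405^2 = 1974025 ≡ 414 (mod 1697)
216^10 = 216^8 · 216^2 ≡ 414 · 837 ≡ 330 (mod 1697).

330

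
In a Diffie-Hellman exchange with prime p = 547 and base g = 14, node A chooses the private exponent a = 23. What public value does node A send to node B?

196

Public value = 14^23 mod 547.
14^1 ≡ 14 (mod 547)
14^2 = (14^1)^2 ≡ 14^2 = 196 ≡ 196 (mod 547)
14^4 = (14^2)^2 ≡ 196^2 = 38416 ≡ 126 (mod 547)
14^8 = (14^4)^2 ≡ 126^2 = 15876 ≡ 13 (mod 547)
14^16 = (14^8)^2 ≡ 13^2 = 169 ≡ 169 (mod 547)
14^23 = 14^16 · 14^4 · 14^2 · 14^1 ≡ 169 · 126 · 196 · 14 ≡ 196 (mod 547).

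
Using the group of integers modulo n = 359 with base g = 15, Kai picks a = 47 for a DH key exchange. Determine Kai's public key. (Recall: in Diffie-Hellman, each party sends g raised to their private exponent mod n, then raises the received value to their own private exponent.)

37

Public value = 15^{47} \pmod{359}.
15^1 ≡ 15 (mod 359)
15^2 = (15^1)^2 ≡ 15^2 = 225 ≡ 225 (mod 359)
15^4 = (15^2)^2 ≡ 225^2 = 50625 ≡ 6 (mod 359)
15^8 = (15^4)^2 ≡ 6^2 = 36 ≡ 36 (mod 359)
15^16 = (15^8)^2 ≡ 36^2 = 1296 ≡ 219 (mod 359)
15^32 = (15^16)^2 ≡ 219^2 = 47961 ≡ 214 (mod 359)
15^47 = 15^32 · 15^8 · 15^4 · 15^2 · 15^1 ≡ 214 · 36 · 6 · 225 · 15 ≡ 37 (mod 359).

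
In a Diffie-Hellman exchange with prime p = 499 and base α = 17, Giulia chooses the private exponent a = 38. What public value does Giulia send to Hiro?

Public value = 17^38 (mod 499).
17^1 ≡ 17 (mod 499)
17^2 = (17^1)^2 ≡ 17^2 = 289 ≡ 289 (mod 499)
17^4 = (17^2)^2 ≡ 289^2 = 83521 ≡ 188 (mod 499)
17^8 = (17^4)^2 ≡ 188^2 = 35344 ≡ 414 (mod 499)
17^16 = (17^8)^2 ≡ 414^2 = 171396 ≡ 239 (mod 499)
17^32 = (17^16)^2 ≡ 239^2 = 57121 ≡ 235 (mod 499)
17^38 = 17^32 · 17^4 · 17^2 ≡ 235 · 188 · 289 ≡ 107 (mod 499).

107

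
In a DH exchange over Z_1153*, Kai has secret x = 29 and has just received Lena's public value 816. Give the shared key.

Shared key K = 816^29 mod 1153.
816^1 ≡ 816 (mod 1153)
816^2 = (816^1)^2 ≡ 816^2 = 665856 ≡ 575 (mod 1153)
816^4 = (816^2)^2 ≡ 575^2 = 330625 ≡ 867 (mod 1153)
816^8 = (816^4)^2 ≡ 867^2 = 751689 ≡ 1086 (mod 1153)
816^16 = (816^8)^2 ≡ 1086^2 = 1179396 ≡ 1030 (mod 1153)
816^29 = 816^16 · 816^8 · 816^4 · 816^1 ≡ 1030 · 1086 · 867 · 816 ≡ 810 (mod 1153).

810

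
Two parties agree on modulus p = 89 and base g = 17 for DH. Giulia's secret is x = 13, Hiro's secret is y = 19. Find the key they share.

Giulia sends A = g^x mod p = 17^13 mod 89.
17^1 ≡ 17 (mod 89)
17^2 = (17^1)^2 ≡ 17^2 = 289 ≡ 22 (mod 89)
17^4 = (17^2)^2 ≡ 22^2 = 484 ≡ 39 (mod 89)
17^8 = (17^4)^2 ≡ 39^2 = 1521 ≡ 8 (mod 89)
17^13 = 17^8 · 17^4 · 17^1 ≡ 8 · 39 · 17 ≡ 53 (mod 89).
So A = 53. Hiro then computes K = A^y mod p = 53^19 mod 89.
53^1 ≡ 53 (mod 89)
53^2 = (53^1)^2 ≡ 53^2 = 2809 ≡ 50 (mod 89)
53^4 = (53^2)^2 ≡ 50^2 = 2500 ≡ 8 (mod 89)
53^8 = (53^4)^2 ≡ 8^2 = 64 ≡ 64 (mod 89)
53^16 = (53^8)^2 ≡ 64^2 = 4096 ≡ 2 (mod 89)
53^19 = 53^16 · 53^2 · 53^1 ≡ 2 · 50 · 53 ≡ 49 (mod 89).

49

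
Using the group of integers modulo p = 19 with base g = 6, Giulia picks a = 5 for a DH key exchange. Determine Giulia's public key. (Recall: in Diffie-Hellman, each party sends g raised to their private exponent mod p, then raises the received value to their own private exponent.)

Public value = 6^5 (mod 19).
6^1 ≡ 6 (mod 19)
6^2 = (6^1)^2 ≡ 6^2 = 36 ≡ 17 (mod 19)
6^4 = (6^2)^2 ≡ 17^2 = 289 ≡ 4 (mod 19)
6^5 = 6^4 · 6^1 ≡ 4 · 6 ≡ 5 (mod 19).

5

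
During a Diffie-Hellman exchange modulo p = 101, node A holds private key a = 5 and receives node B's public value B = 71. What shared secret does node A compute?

Shared key K = 71^5 mod 101.
71^1 ≡ 71 (mod 101)
71^2 = (71^1)^2 ≡ 71^2 = 5041 ≡ 92 (mod 101)
71^4 = (71^2)^2 ≡ 92^2 = 8464 ≡ 81 (mod 101)
71^5 = 71^4 · 71^1 ≡ 81 · 71 ≡ 95 (mod 101).

95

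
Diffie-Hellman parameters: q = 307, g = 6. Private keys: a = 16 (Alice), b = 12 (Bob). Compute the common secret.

Alice sends A = g^a mod q = 6^16 mod 307.
6^1 ≡ 6 (mod 307)
6^2 = (6^1)^2 ≡ 6^2 = 36 ≡ 36 (mod 307)
6^4 = (6^2)^2 ≡ 36^2 = 1296 ≡ 68 (mod 307)
6^8 = (6^4)^2 ≡ 68^2 = 4624 ≡ 19 (mod 307)
6^16 = (6^8)^2 ≡ 19^2 = 361 ≡ 54 (mod 307)
So A = 54. Bob then computes K = A^b mod q = 54^12 mod 307.
54^1 ≡ 54 (mod 307)
54^2 = (54^1)^2 ≡ 54^2 = 2916 ≡ 153 (mod 307)
54^4 = (54^2)^2 ≡ 153^2 = 23409 ≡ 77 (mod 307)
54^8 = (54^4)^2 ≡ 77^2 = 5929 ≡ 96 (mod 307)
54^12 = 54^8 · 54^4 ≡ 96 · 77 ≡ 24 (mod 307).

24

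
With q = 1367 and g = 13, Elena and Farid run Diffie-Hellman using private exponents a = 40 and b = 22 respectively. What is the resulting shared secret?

777

Elena sends A = g^a mod q = 13^40 mod 1367.
13^1 ≡ 13 (mod 1367)
13^2 = (13^1)^2 ≡ 13^2 = 169 ≡ 169 (mod 1367)
13^4 = (13^2)^2 ≡ 169^2 = 28561 ≡ 1221 (mod 1367)
13^8 = (13^4)^2 ≡ 1221^2 = 1490841 ≡ 811 (mod 1367)
13^16 = (13^8)^2 ≡ 811^2 = 657721 ≡ 194 (mod 1367)
13^32 = (13^16)^2 ≡ 194^2 = 37636 ≡ 727 (mod 1367)
13^40 = 13^32 · 13^8 ≡ 727 · 811 ≡ 420 (mod 1367).
So A = 420. Farid then computes K = A^b mod q = 420^22 mod 1367.
420^1 ≡ 420 (mod 1367)
420^2 = (420^1)^2 ≡ 420^2 = 176400 ≡ 57 (mod 1367)
420^4 = (420^2)^2 ≡ 57^2 = 3249 ≡ 515 (mod 1367)
420^8 = (420^4)^2 ≡ 515^2 = 265225 ≡ 27 (mod 1367)
420^16 = (420^8)^2 ≡ 27^2 = 729 ≡ 729 (mod 1367)
420^22 = 420^16 · 420^4 · 420^2 ≡ 729 · 515 · 57 ≡ 777 (mod 1367).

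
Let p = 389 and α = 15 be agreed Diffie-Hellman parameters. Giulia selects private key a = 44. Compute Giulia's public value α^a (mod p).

Public value = 15^44 (mod 389).
15^1 ≡ 15 (mod 389)
15^2 = (15^1)^2 ≡ 15^2 = 225 ≡ 225 (mod 389)
15^4 = (15^2)^2 ≡ 225^2 = 50625 ≡ 55 (mod 389)
15^8 = (15^4)^2 ≡ 55^2 = 3025 ≡ 302 (mod 389)
15^16 = (15^8)^2 ≡ 302^2 = 91204 ≡ 178 (mod 389)
15^32 = (15^16)^2 ≡ 178^2 = 31684 ≡ 175 (mod 389)
15^44 = 15^32 · 15^8 · 15^4 ≡ 175 · 302 · 55 ≡ 142 (mod 389).

142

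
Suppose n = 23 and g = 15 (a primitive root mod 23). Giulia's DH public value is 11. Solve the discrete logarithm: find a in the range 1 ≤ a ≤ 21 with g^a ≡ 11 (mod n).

Try successive powers of 15 modulo 23:
15^1 ≡ 15
15^2 ≡ 18
15^3 ≡ 17
15^4 ≡ 2
15^5 ≡ 7
15^6 ≡ 13
15^7 ≡ 11
Found: a = 7.

7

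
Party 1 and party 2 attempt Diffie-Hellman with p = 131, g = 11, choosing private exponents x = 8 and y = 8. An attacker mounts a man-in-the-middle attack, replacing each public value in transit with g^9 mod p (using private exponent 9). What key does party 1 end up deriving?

Party 1 receives an attacker's public value M = 11^9 mod 131 instead of the honest one.
11^1 ≡ 11 (mod 131)
11^2 = (11^1)^2 ≡ 11^2 = 121 ≡ 121 (mod 131)
11^4 = (11^2)^2 ≡ 121^2 = 14641 ≡ 100 (mod 131)
11^8 = (11^4)^2 ≡ 100^2 = 10000 ≡ 44 (mod 131)
11^9 = 11^8 · 11^1 ≡ 44 · 11 ≡ 91 (mod 131).
So M = 91. Party 1 computes K = M^8 mod 131.
91^1 ≡ 91 (mod 131)
91^2 = (91^1)^2 ≡ 91^2 = 8281 ≡ 28 (mod 131)
91^4 = (91^2)^2 ≡ 28^2 = 784 ≡ 129 (mod 131)
91^8 = (91^4)^2 ≡ 129^2 = 16641 ≡ 4 (mod 131)

4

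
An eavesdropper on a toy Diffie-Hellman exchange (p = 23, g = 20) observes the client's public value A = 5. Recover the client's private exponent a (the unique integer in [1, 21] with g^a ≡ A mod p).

9

Try successive powers of 20 modulo 23:
20^1 ≡ 20
20^2 ≡ 9
20^3 ≡ 19
20^4 ≡ 12
20^5 ≡ 10
20^6 ≡ 16
20^7 ≡ 21
20^8 ≡ 6
20^9 ≡ 5
Found: a = 9.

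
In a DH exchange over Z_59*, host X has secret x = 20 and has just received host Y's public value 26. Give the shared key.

3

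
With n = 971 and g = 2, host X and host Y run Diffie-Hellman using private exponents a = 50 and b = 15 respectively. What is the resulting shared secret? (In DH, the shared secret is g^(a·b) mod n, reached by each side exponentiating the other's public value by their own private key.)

Host X sends A = g^a mod n = 2^50 mod 971.
2^1 ≡ 2 (mod 971)
2^2 = (2^1)^2 ≡ 2^2 = 4 ≡ 4 (mod 971)
2^4 = (2^2)^2 ≡ 4^2 = 16 ≡ 16 (mod 971)
2^8 = (2^4)^2 ≡ 16^2 = 256 ≡ 256 (mod 971)
2^16 = (2^8)^2 ≡ 256^2 = 65536 ≡ 479 (mod 971)
2^32 = (2^16)^2 ≡ 479^2 = 229441 ≡ 285 (mod 971)
2^50 = 2^32 · 2^16 · 2^2 ≡ 285 · 479 · 4 ≡ 358 (mod 971).
So A = 358. Host Y then computes K = A^b mod n = 358^15 mod 971.
358^1 ≡ 358 (mod 971)
358^2 = (358^1)^2 ≡ 358^2 = 128164 ≡ 963 (mod 971)
358^4 = (358^2)^2 ≡ 963^2 = 927369 ≡ 64 (mod 971)
358^8 = (358^4)^2 ≡ 64^2 = 4096 ≡ 212 (mod 971)
358^15 = 358^8 · 358^4 · 358^2 · 358^1 ≡ 212 · 64 · 963 · 358 ≡ 668 (mod 971).

668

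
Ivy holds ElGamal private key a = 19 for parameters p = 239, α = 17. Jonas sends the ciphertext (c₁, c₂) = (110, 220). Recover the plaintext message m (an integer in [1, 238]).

83

Shared mask s = c₁^a mod p = 110^19 mod 239.
110^1 ≡ 110 (mod 239)
110^2 = (110^1)^2 ≡ 110^2 = 12100 ≡ 150 (mod 239)
110^4 = (110^2)^2 ≡ 150^2 = 22500 ≡ 34 (mod 239)
110^8 = (110^4)^2 ≡ 34^2 = 1156 ≡ 200 (mod 239)
110^16 = (110^8)^2 ≡ 200^2 = 40000 ≡ 87 (mod 239)
110^19 = 110^16 · 110^2 · 110^1 ≡ 87 · 150 · 110 ≡ 66 (mod 239).
So s = 66; s⁻¹ ≡ 134 (mod 239).
m = c₂ · s⁻¹ mod 239 = 220 · 134 mod 239 = 83.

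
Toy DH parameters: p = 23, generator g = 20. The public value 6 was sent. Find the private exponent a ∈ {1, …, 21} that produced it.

8

Try successive powers of 20 modulo 23:
20^1 ≡ 20
20^2 ≡ 9
20^3 ≡ 19
20^4 ≡ 12
20^5 ≡ 10
20^6 ≡ 16
20^7 ≡ 21
20^8 ≡ 6
Found: a = 8.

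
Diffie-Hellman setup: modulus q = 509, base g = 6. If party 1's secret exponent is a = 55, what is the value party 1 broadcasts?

94

Public value = 6^55 (mod 509).
6^1 ≡ 6 (mod 509)
6^2 = (6^1)^2 ≡ 6^2 = 36 ≡ 36 (mod 509)
6^4 = (6^2)^2 ≡ 36^2 = 1296 ≡ 278 (mod 509)
6^8 = (6^4)^2 ≡ 278^2 = 77284 ≡ 425 (mod 509)
6^16 = (6^8)^2 ≡ 425^2 = 180625 ≡ 439 (mod 509)
6^32 = (6^16)^2 ≡ 439^2 = 192721 ≡ 319 (mod 509)
6^55 = 6^32 · 6^16 · 6^4 · 6^2 · 6^1 ≡ 319 · 439 · 278 · 36 · 6 ≡ 94 (mod 509).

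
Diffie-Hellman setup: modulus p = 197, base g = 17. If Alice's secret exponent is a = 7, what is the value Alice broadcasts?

Public value = 17^7 mod 197.
17^1 ≡ 17 (mod 197)
17^2 = (17^1)^2 ≡ 17^2 = 289 ≡ 92 (mod 197)
17^4 = (17^2)^2 ≡ 92^2 = 8464 ≡ 190 (mod 197)
17^7 = 17^4 · 17^2 · 17^1 ≡ 190 · 92 · 17 ≡ 84 (mod 197).

84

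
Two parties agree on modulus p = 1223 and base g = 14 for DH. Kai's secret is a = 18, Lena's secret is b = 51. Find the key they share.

Kai sends A = g^a mod p = 14^18 mod 1223.
14^1 ≡ 14 (mod 1223)
14^2 = (14^1)^2 ≡ 14^2 = 196 ≡ 196 (mod 1223)
14^4 = (14^2)^2 ≡ 196^2 = 38416 ≡ 503 (mod 1223)
14^8 = (14^4)^2 ≡ 503^2 = 253009 ≡ 1071 (mod 1223)
14^16 = (14^8)^2 ≡ 1071^2 = 1147041 ≡ 1090 (mod 1223)
14^18 = 14^16 · 14^2 ≡ 1090 · 196 ≡ 838 (mod 1223).
So A = 838. Lena then computes K = A^b mod p = 838^51 mod 1223.
838^1 ≡ 838 (mod 1223)
838^2 = (838^1)^2 ≡ 838^2 = 702244 ≡ 242 (mod 1223)
838^4 = (838^2)^2 ≡ 242^2 = 58564 ≡ 1083 (mod 1223)
838^8 = (838^4)^2 ≡ 1083^2 = 1172889 ≡ 32 (mod 1223)
838^16 = (838^8)^2 ≡ 32^2 = 1024 ≡ 1024 (mod 1223)
838^32 = (838^16)^2 ≡ 1024^2 = 1048576 ≡ 465 (mod 1223)
838^51 = 838^32 · 838^16 · 838^2 · 838^1 ≡ 465 · 1024 · 242 · 838 ≡ 39 (mod 1223).

39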